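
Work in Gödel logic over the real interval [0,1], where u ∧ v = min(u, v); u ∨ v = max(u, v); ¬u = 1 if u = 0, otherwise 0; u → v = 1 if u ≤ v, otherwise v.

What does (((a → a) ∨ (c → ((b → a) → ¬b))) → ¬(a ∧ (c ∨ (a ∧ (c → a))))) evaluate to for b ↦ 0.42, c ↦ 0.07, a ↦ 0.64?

(a → a): 0.64 ≤ 0.64, so result = 1
(b → a): 0.42 ≤ 0.64, so result = 1
¬b: Gödel ¬ of 0.42 = 0 (operand ≠ 0)
((b → a) → ¬b): 1 > 0, so result = 0
(c → ((b → a) → ¬b)): 0.07 > 0, so result = 0
((a → a) ∨ (c → ((b → a) → ¬b))) = max(1, 0) = 1
(c → a): 0.07 ≤ 0.64, so result = 1
(a ∧ (c → a)) = min(0.64, 1) = 0.64
(c ∨ (a ∧ (c → a))) = max(0.07, 0.64) = 0.64
(a ∧ (c ∨ (a ∧ (c → a)))) = min(0.64, 0.64) = 0.64
¬(a ∧ (c ∨ (a ∧ (c → a)))): Gödel ¬ of 0.64 = 0 (operand ≠ 0)
(((a → a) ∨ (c → ((b → a) → ¬b))) → ¬(a ∧ (c ∨ (a ∧ (c → a))))): 1 > 0, so result = 0

0.00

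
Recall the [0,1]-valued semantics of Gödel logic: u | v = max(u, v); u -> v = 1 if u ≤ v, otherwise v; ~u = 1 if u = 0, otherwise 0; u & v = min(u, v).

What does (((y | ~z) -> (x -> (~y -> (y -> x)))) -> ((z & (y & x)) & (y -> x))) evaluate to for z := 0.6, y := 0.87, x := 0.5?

0.50

~z: Gödel ¬ of 0.6 = 0 (operand ≠ 0)
(y | ~z) = max(0.87, 0) = 0.87
~y: Gödel ¬ of 0.87 = 0 (operand ≠ 0)
(y -> x): 0.87 > 0.5, so result = 0.5
(~y -> (y -> x)): 0 ≤ 0.5, so result = 1
(x -> (~y -> (y -> x))): 0.5 ≤ 1, so result = 1
((y | ~z) -> (x -> (~y -> (y -> x)))): 0.87 ≤ 1, so result = 1
(y & x) = min(0.87, 0.5) = 0.5
(z & (y & x)) = min(0.6, 0.5) = 0.5
(y -> x): 0.87 > 0.5, so result = 0.5
((z & (y & x)) & (y -> x)) = min(0.5, 0.5) = 0.5
(((y | ~z) -> (x -> (~y -> (y -> x)))) -> ((z & (y & x)) & (y -> x))): 1 > 0.5, so result = 0.5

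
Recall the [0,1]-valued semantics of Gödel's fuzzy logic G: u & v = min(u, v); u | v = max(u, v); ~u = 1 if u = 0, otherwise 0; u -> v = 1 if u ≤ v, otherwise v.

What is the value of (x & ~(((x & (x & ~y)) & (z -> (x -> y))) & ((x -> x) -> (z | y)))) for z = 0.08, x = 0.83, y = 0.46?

~y: Gödel ¬ of 0.46 = 0 (operand ≠ 0)
(x & ~y) = min(0.83, 0) = 0
(x & (x & ~y)) = min(0.83, 0) = 0
(x -> y): 0.83 > 0.46, so result = 0.46
(z -> (x -> y)): 0.08 ≤ 0.46, so result = 1
((x & (x & ~y)) & (z -> (x -> y))) = min(0, 1) = 0
(x -> x): 0.83 ≤ 0.83, so result = 1
(z | y) = max(0.08, 0.46) = 0.46
((x -> x) -> (z | y)): 1 > 0.46, so result = 0.46
(((x & (x & ~y)) & (z -> (x -> y))) & ((x -> x) -> (z | y))) = min(0, 0.46) = 0
~(((x & (x & ~y)) & (z -> (x -> y))) & ((x -> x) -> (z | y))): Gödel ¬ of 0 = 1 (operand is 0)
(x & ~(((x & (x & ~y)) & (z -> (x -> y))) & ((x -> x) -> (z | y)))) = min(0.83, 1) = 0.83

0.83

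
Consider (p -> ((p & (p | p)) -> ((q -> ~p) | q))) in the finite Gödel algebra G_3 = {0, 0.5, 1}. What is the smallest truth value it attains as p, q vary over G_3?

0.50

The minimum is attained at p = 1, q = 0.5:
  (p | p) = max(1, 1) = 1
  (p & (p | p)) = min(1, 1) = 1
  ~p: Gödel ¬ of 1 = 0 (operand ≠ 0)
  (q -> ~p): 0.5 > 0, so result = 0
  ((q -> ~p) | q) = max(0, 0.5) = 0.5
  ((p & (p | p)) -> ((q -> ~p) | q)): 1 > 0.5, so result = 0.5
  (p -> ((p & (p | p)) -> ((q -> ~p) | q))): 1 > 0.5, so result = 0.5
Checking all 9 assignments confirms none give a value below 0.50.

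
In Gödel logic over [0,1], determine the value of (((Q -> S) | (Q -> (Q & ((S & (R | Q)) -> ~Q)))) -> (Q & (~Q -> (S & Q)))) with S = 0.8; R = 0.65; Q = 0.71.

0.71

(Q -> S): 0.71 ≤ 0.8, so result = 1
(R | Q) = max(0.65, 0.71) = 0.71
(S & (R | Q)) = min(0.8, 0.71) = 0.71
~Q: Gödel ¬ of 0.71 = 0 (operand ≠ 0)
((S & (R | Q)) -> ~Q): 0.71 > 0, so result = 0
(Q & ((S & (R | Q)) -> ~Q)) = min(0.71, 0) = 0
(Q -> (Q & ((S & (R | Q)) -> ~Q))): 0.71 > 0, so result = 0
((Q -> S) | (Q -> (Q & ((S & (R | Q)) -> ~Q)))) = max(1, 0) = 1
~Q: Gödel ¬ of 0.71 = 0 (operand ≠ 0)
(S & Q) = min(0.8, 0.71) = 0.71
(~Q -> (S & Q)): 0 ≤ 0.71, so result = 1
(Q & (~Q -> (S & Q))) = min(0.71, 1) = 0.71
(((Q -> S) | (Q -> (Q & ((S & (R | Q)) -> ~Q)))) -> (Q & (~Q -> (S & Q)))): 1 > 0.71, so result = 0.71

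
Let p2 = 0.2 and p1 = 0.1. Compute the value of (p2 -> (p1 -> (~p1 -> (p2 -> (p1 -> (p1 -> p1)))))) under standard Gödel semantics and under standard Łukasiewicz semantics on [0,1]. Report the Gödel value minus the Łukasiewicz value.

Gödel evaluation:
  ~p1: Gödel ¬ of 0.1 = 0 (operand ≠ 0)
  (p1 -> p1): 0.1 ≤ 0.1, so result = 1
  (p1 -> (p1 -> p1)): 0.1 ≤ 1, so result = 1
  (p2 -> (p1 -> (p1 -> p1))): 0.2 ≤ 1, so result = 1
  (~p1 -> (p2 -> (p1 -> (p1 -> p1)))): 0 ≤ 1, so result = 1
  (p1 -> (~p1 -> (p2 -> (p1 -> (p1 -> p1))))): 0.1 ≤ 1, so result = 1
  (p2 -> (p1 -> (~p1 -> (p2 -> (p1 -> (p1 -> p1)))))): 0.2 ≤ 1, so result = 1
  Gödel value = 1
Łukasiewicz evaluation:
  ~p1: Łukasiewicz ¬ gives 1 − 0.1 = 0.9
  (p1 -> p1): min(1, 1 − 0.1 + 0.1) = 1
  (p1 -> (p1 -> p1)): min(1, 1 − 0.1 + 1) = 1
  (p2 -> (p1 -> (p1 -> p1))): min(1, 1 − 0.2 + 1) = 1
  (~p1 -> (p2 -> (p1 -> (p1 -> p1)))): min(1, 1 − 0.9 + 1) = 1
  (p1 -> (~p1 -> (p2 -> (p1 -> (p1 -> p1))))): min(1, 1 − 0.1 + 1) = 1
  (p2 -> (p1 -> (~p1 -> (p2 -> (p1 -> (p1 -> p1)))))): min(1, 1 − 0.2 + 1) = 1
  Łukasiewicz value = 1
Difference: 1 − 1 = 0.00

0.00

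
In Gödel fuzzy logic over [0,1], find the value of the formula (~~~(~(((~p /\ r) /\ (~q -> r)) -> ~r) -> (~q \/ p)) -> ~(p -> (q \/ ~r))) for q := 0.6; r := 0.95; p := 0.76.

1.00

~p: Gödel ¬ of 0.76 = 0 (operand ≠ 0)
(~p /\ r) = min(0, 0.95) = 0
~q: Gödel ¬ of 0.6 = 0 (operand ≠ 0)
(~q -> r): 0 ≤ 0.95, so result = 1
((~p /\ r) /\ (~q -> r)) = min(0, 1) = 0
~r: Gödel ¬ of 0.95 = 0 (operand ≠ 0)
(((~p /\ r) /\ (~q -> r)) -> ~r): 0 ≤ 0, so result = 1
~(((~p /\ r) /\ (~q -> r)) -> ~r): Gödel ¬ of 1 = 0 (operand ≠ 0)
~q: Gödel ¬ of 0.6 = 0 (operand ≠ 0)
(~q \/ p) = max(0, 0.76) = 0.76
(~(((~p /\ r) /\ (~q -> r)) -> ~r) -> (~q \/ p)): 0 ≤ 0.76, so result = 1
~(~(((~p /\ r) /\ (~q -> r)) -> ~r) -> (~q \/ p)): Gödel ¬ of 1 = 0 (operand ≠ 0)
~~(~(((~p /\ r) /\ (~q -> r)) -> ~r) -> (~q \/ p)): Gödel ¬ of 0 = 1 (operand is 0)
~~~(~(((~p /\ r) /\ (~q -> r)) -> ~r) -> (~q \/ p)): Gödel ¬ of 1 = 0 (operand ≠ 0)
~r: Gödel ¬ of 0.95 = 0 (operand ≠ 0)
(q \/ ~r) = max(0.6, 0) = 0.6
(p -> (q \/ ~r)): 0.76 > 0.6, so result = 0.6
~(p -> (q \/ ~r)): Gödel ¬ of 0.6 = 0 (operand ≠ 0)
(~~~(~(((~p /\ r) /\ (~q -> r)) -> ~r) -> (~q \/ p)) -> ~(p -> (q \/ ~r))): 0 ≤ 0, so result = 1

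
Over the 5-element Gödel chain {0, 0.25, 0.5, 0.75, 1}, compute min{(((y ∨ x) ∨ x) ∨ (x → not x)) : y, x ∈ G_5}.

0.25

The minimum is attained at y = 0, x = 0.25:
  (y ∨ x) = max(0, 0.25) = 0.25
  ((y ∨ x) ∨ x) = max(0.25, 0.25) = 0.25
  not x: Gödel ¬ of 0.25 = 0 (operand ≠ 0)
  (x → not x): 0.25 > 0, so result = 0
  (((y ∨ x) ∨ x) ∨ (x → not x)) = max(0.25, 0) = 0.25
Checking all 25 assignments confirms none give a value below 0.25.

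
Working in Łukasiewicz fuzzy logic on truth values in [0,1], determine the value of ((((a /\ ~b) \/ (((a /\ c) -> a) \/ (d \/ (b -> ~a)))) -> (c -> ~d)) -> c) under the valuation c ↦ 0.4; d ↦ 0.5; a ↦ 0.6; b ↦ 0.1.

~b: Łukasiewicz ¬ gives 1 − 0.1 = 0.9
(a /\ ~b) = min(0.6, 0.9) = 0.6
(a /\ c) = min(0.6, 0.4) = 0.4
((a /\ c) -> a): min(1, 1 − 0.4 + 0.6) = 1
~a: Łukasiewicz ¬ gives 1 − 0.6 = 0.4
(b -> ~a): min(1, 1 − 0.1 + 0.4) = 1
(d \/ (b -> ~a)) = max(0.5, 1) = 1
(((a /\ c) -> a) \/ (d \/ (b -> ~a))) = max(1, 1) = 1
((a /\ ~b) \/ (((a /\ c) -> a) \/ (d \/ (b -> ~a)))) = max(0.6, 1) = 1
~d: Łukasiewicz ¬ gives 1 − 0.5 = 0.5
(c -> ~d): min(1, 1 − 0.4 + 0.5) = 1
(((a /\ ~b) \/ (((a /\ c) -> a) \/ (d \/ (b -> ~a)))) -> (c -> ~d)): min(1, 1 − 1 + 1) = 1
((((a /\ ~b) \/ (((a /\ c) -> a) \/ (d \/ (b -> ~a)))) -> (c -> ~d)) -> c): min(1, 1 − 1 + 0.4) = 0.4

0.40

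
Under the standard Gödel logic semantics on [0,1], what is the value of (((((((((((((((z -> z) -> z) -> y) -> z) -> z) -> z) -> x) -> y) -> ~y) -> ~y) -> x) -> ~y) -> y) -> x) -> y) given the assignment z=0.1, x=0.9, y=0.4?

(z -> z): 0.1 ≤ 0.1, so result = 1
((z -> z) -> z): 1 > 0.1, so result = 0.1
(((z -> z) -> z) -> y): 0.1 ≤ 0.4, so result = 1
((((z -> z) -> z) -> y) -> z): 1 > 0.1, so result = 0.1
(((((z -> z) -> z) -> y) -> z) -> z): 0.1 ≤ 0.1, so result = 1
((((((z -> z) -> z) -> y) -> z) -> z) -> z): 1 > 0.1, so result = 0.1
(((((((z -> z) -> z) -> y) -> z) -> z) -> z) -> x): 0.1 ≤ 0.9, so result = 1
((((((((z -> z) -> z) -> y) -> z) -> z) -> z) -> x) -> y): 1 > 0.4, so result = 0.4
~y: Gödel ¬ of 0.4 = 0 (operand ≠ 0)
(((((((((z -> z) -> z) -> y) -> z) -> z) -> z) -> x) -> y) -> ~y): 0.4 > 0, so result = 0
~y: Gödel ¬ of 0.4 = 0 (operand ≠ 0)
((((((((((z -> z) -> z) -> y) -> z) -> z) -> z) -> x) -> y) -> ~y) -> ~y): 0 ≤ 0, so result = 1
(((((((((((z -> z) -> z) -> y) -> z) -> z) -> z) -> x) -> y) -> ~y) -> ~y) -> x): 1 > 0.9, so result = 0.9
~y: Gödel ¬ of 0.4 = 0 (operand ≠ 0)
((((((((((((z -> z) -> z) -> y) -> z) -> z) -> z) -> x) -> y) -> ~y) -> ~y) -> x) -> ~y): 0.9 > 0, so result = 0
(((((((((((((z -> z) -> z) -> y) -> z) -> z) -> z) -> x) -> y) -> ~y) -> ~y) -> x) -> ~y) -> y): 0 ≤ 0.4, so result = 1
((((((((((((((z -> z) -> z) -> y) -> z) -> z) -> z) -> x) -> y) -> ~y) -> ~y) -> x) -> ~y) -> y) -> x): 1 > 0.9, so result = 0.9
(((((((((((((((z -> z) -> z) -> y) -> z) -> z) -> z) -> x) -> y) -> ~y) -> ~y) -> x) -> ~y) -> y) -> x) -> y): 0.9 > 0.4, so result = 0.4

0.40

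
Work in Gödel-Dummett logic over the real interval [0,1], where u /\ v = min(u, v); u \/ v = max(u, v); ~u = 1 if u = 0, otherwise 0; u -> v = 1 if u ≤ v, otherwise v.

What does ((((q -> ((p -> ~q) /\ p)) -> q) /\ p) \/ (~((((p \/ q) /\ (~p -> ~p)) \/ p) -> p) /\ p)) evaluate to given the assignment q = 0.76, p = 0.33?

0.33

~q: Gödel ¬ of 0.76 = 0 (operand ≠ 0)
(p -> ~q): 0.33 > 0, so result = 0
((p -> ~q) /\ p) = min(0, 0.33) = 0
(q -> ((p -> ~q) /\ p)): 0.76 > 0, so result = 0
((q -> ((p -> ~q) /\ p)) -> q): 0 ≤ 0.76, so result = 1
(((q -> ((p -> ~q) /\ p)) -> q) /\ p) = min(1, 0.33) = 0.33
(p \/ q) = max(0.33, 0.76) = 0.76
~p: Gödel ¬ of 0.33 = 0 (operand ≠ 0)
~p: Gödel ¬ of 0.33 = 0 (operand ≠ 0)
(~p -> ~p): 0 ≤ 0, so result = 1
((p \/ q) /\ (~p -> ~p)) = min(0.76, 1) = 0.76
(((p \/ q) /\ (~p -> ~p)) \/ p) = max(0.76, 0.33) = 0.76
((((p \/ q) /\ (~p -> ~p)) \/ p) -> p): 0.76 > 0.33, so result = 0.33
~((((p \/ q) /\ (~p -> ~p)) \/ p) -> p): Gödel ¬ of 0.33 = 0 (operand ≠ 0)
(~((((p \/ q) /\ (~p -> ~p)) \/ p) -> p) /\ p) = min(0, 0.33) = 0
((((q -> ((p -> ~q) /\ p)) -> q) /\ p) \/ (~((((p \/ q) /\ (~p -> ~p)) \/ p) -> p) /\ p)) = max(0.33, 0) = 0.33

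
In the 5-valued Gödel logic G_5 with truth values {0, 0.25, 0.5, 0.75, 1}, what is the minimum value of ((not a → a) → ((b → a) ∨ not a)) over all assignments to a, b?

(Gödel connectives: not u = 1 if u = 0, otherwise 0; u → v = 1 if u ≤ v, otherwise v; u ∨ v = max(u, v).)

The minimum is attained at a = 0.25, b = 0.5:
  not a: Gödel ¬ of 0.25 = 0 (operand ≠ 0)
  (not a → a): 0 ≤ 0.25, so result = 1
  (b → a): 0.5 > 0.25, so result = 0.25
  not a: Gödel ¬ of 0.25 = 0 (operand ≠ 0)
  ((b → a) ∨ not a) = max(0.25, 0) = 0.25
  ((not a → a) → ((b → a) ∨ not a)): 1 > 0.25, so result = 0.25
Checking all 25 assignments confirms none give a value below 0.25.

0.25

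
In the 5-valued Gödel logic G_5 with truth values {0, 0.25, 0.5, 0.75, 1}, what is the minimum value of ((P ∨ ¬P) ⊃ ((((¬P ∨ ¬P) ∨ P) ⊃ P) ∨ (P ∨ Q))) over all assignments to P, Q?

The minimum is attained at P = 0, Q = 0:
  ¬P: Gödel ¬ of 0 = 1 (operand is 0)
  (P ∨ ¬P) = max(0, 1) = 1
  ¬P: Gödel ¬ of 0 = 1 (operand is 0)
  ¬P: Gödel ¬ of 0 = 1 (operand is 0)
  (¬P ∨ ¬P) = max(1, 1) = 1
  ((¬P ∨ ¬P) ∨ P) = max(1, 0) = 1
  (((¬P ∨ ¬P) ∨ P) ⊃ P): 1 > 0, so result = 0
  (P ∨ Q) = max(0, 0) = 0
  ((((¬P ∨ ¬P) ∨ P) ⊃ P) ∨ (P ∨ Q)) = max(0, 0) = 0
  ((P ∨ ¬P) ⊃ ((((¬P ∨ ¬P) ∨ P) ⊃ P) ∨ (P ∨ Q))): 1 > 0, so result = 0
Checking all 25 assignments confirms none give a value below 0.00.

0.00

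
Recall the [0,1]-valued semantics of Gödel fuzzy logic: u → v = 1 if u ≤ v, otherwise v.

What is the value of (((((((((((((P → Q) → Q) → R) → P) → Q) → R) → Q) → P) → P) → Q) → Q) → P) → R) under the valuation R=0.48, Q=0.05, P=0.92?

(P → Q): 0.92 > 0.05, so result = 0.05
((P → Q) → Q): 0.05 ≤ 0.05, so result = 1
(((P → Q) → Q) → R): 1 > 0.48, so result = 0.48
((((P → Q) → Q) → R) → P): 0.48 ≤ 0.92, so result = 1
(((((P → Q) → Q) → R) → P) → Q): 1 > 0.05, so result = 0.05
((((((P → Q) → Q) → R) → P) → Q) → R): 0.05 ≤ 0.48, so result = 1
(((((((P → Q) → Q) → R) → P) → Q) → R) → Q): 1 > 0.05, so result = 0.05
((((((((P → Q) → Q) → R) → P) → Q) → R) → Q) → P): 0.05 ≤ 0.92, so result = 1
(((((((((P → Q) → Q) → R) → P) → Q) → R) → Q) → P) → P): 1 > 0.92, so result = 0.92
((((((((((P → Q) → Q) → R) → P) → Q) → R) → Q) → P) → P) → Q): 0.92 > 0.05, so result = 0.05
(((((((((((P → Q) → Q) → R) → P) → Q) → R) → Q) → P) → P) → Q) → Q): 0.05 ≤ 0.05, so result = 1
((((((((((((P → Q) → Q) → R) → P) → Q) → R) → Q) → P) → P) → Q) → Q) → P): 1 > 0.92, so result = 0.92
(((((((((((((P → Q) → Q) → R) → P) → Q) → R) → Q) → P) → P) → Q) → Q) → P) → R): 0.92 > 0.48, so result = 0.48

0.48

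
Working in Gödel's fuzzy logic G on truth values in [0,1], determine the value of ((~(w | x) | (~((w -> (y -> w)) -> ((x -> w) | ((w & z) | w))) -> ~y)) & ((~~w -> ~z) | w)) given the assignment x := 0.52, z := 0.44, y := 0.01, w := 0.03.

(w | x) = max(0.03, 0.52) = 0.52
~(w | x): Gödel ¬ of 0.52 = 0 (operand ≠ 0)
(y -> w): 0.01 ≤ 0.03, so result = 1
(w -> (y -> w)): 0.03 ≤ 1, so result = 1
(x -> w): 0.52 > 0.03, so result = 0.03
(w & z) = min(0.03, 0.44) = 0.03
((w & z) | w) = max(0.03, 0.03) = 0.03
((x -> w) | ((w & z) | w)) = max(0.03, 0.03) = 0.03
((w -> (y -> w)) -> ((x -> w) | ((w & z) | w))): 1 > 0.03, so result = 0.03
~((w -> (y -> w)) -> ((x -> w) | ((w & z) | w))): Gödel ¬ of 0.03 = 0 (operand ≠ 0)
~y: Gödel ¬ of 0.01 = 0 (operand ≠ 0)
(~((w -> (y -> w)) -> ((x -> w) | ((w & z) | w))) -> ~y): 0 ≤ 0, so result = 1
(~(w | x) | (~((w -> (y -> w)) -> ((x -> w) | ((w & z) | w))) -> ~y)) = max(0, 1) = 1
~w: Gödel ¬ of 0.03 = 0 (operand ≠ 0)
~~w: Gödel ¬ of 0 = 1 (operand is 0)
~z: Gödel ¬ of 0.44 = 0 (operand ≠ 0)
(~~w -> ~z): 1 > 0, so result = 0
((~~w -> ~z) | w) = max(0, 0.03) = 0.03
((~(w | x) | (~((w -> (y -> w)) -> ((x -> w) | ((w & z) | w))) -> ~y)) & ((~~w -> ~z) | w)) = min(1, 0.03) = 0.03

0.03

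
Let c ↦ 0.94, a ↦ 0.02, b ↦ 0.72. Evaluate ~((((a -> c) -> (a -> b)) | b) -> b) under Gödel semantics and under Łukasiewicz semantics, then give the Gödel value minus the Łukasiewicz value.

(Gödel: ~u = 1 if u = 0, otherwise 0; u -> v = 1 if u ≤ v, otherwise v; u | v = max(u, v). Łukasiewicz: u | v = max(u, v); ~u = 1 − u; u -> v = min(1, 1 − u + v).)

-0.28

Gödel evaluation:
  (a -> c): 0.02 ≤ 0.94, so result = 1
  (a -> b): 0.02 ≤ 0.72, so result = 1
  ((a -> c) -> (a -> b)): 1 ≤ 1, so result = 1
  (((a -> c) -> (a -> b)) | b) = max(1, 0.72) = 1
  ((((a -> c) -> (a -> b)) | b) -> b): 1 > 0.72, so result = 0.72
  ~((((a -> c) -> (a -> b)) | b) -> b): Gödel ¬ of 0.72 = 0 (operand ≠ 0)
  Gödel value = 0
Łukasiewicz evaluation:
  (a -> c): min(1, 1 − 0.02 + 0.94) = 1
  (a -> b): min(1, 1 − 0.02 + 0.72) = 1
  ((a -> c) -> (a -> b)): min(1, 1 − 1 + 1) = 1
  (((a -> c) -> (a -> b)) | b) = max(1, 0.72) = 1
  ((((a -> c) -> (a -> b)) | b) -> b): min(1, 1 − 1 + 0.72) = 0.72
  ~((((a -> c) -> (a -> b)) | b) -> b): Łukasiewicz ¬ gives 1 − 0.72 = 0.28
  Łukasiewicz value = 0.28
Difference: 0 − 0.28 = -0.28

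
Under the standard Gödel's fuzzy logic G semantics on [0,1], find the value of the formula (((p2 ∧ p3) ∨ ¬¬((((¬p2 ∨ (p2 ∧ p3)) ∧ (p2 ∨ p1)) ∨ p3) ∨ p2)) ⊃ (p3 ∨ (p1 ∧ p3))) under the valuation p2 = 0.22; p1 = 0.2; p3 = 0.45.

0.45

(p2 ∧ p3) = min(0.22, 0.45) = 0.22
¬p2: Gödel ¬ of 0.22 = 0 (operand ≠ 0)
(p2 ∧ p3) = min(0.22, 0.45) = 0.22
(¬p2 ∨ (p2 ∧ p3)) = max(0, 0.22) = 0.22
(p2 ∨ p1) = max(0.22, 0.2) = 0.22
((¬p2 ∨ (p2 ∧ p3)) ∧ (p2 ∨ p1)) = min(0.22, 0.22) = 0.22
(((¬p2 ∨ (p2 ∧ p3)) ∧ (p2 ∨ p1)) ∨ p3) = max(0.22, 0.45) = 0.45
((((¬p2 ∨ (p2 ∧ p3)) ∧ (p2 ∨ p1)) ∨ p3) ∨ p2) = max(0.45, 0.22) = 0.45
¬((((¬p2 ∨ (p2 ∧ p3)) ∧ (p2 ∨ p1)) ∨ p3) ∨ p2): Gödel ¬ of 0.45 = 0 (operand ≠ 0)
¬¬((((¬p2 ∨ (p2 ∧ p3)) ∧ (p2 ∨ p1)) ∨ p3) ∨ p2): Gödel ¬ of 0 = 1 (operand is 0)
((p2 ∧ p3) ∨ ¬¬((((¬p2 ∨ (p2 ∧ p3)) ∧ (p2 ∨ p1)) ∨ p3) ∨ p2)) = max(0.22, 1) = 1
(p1 ∧ p3) = min(0.2, 0.45) = 0.2
(p3 ∨ (p1 ∧ p3)) = max(0.45, 0.2) = 0.45
(((p2 ∧ p3) ∨ ¬¬((((¬p2 ∨ (p2 ∧ p3)) ∧ (p2 ∨ p1)) ∨ p3) ∨ p2)) ⊃ (p3 ∨ (p1 ∧ p3))): 1 > 0.45, so result = 0.45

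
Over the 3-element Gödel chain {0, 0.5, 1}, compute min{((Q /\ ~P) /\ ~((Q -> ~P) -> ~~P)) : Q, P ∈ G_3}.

0.00

The minimum is attained at Q = 0, P = 0:
  ~P: Gödel ¬ of 0 = 1 (operand is 0)
  (Q /\ ~P) = min(0, 1) = 0
  ~P: Gödel ¬ of 0 = 1 (operand is 0)
  (Q -> ~P): 0 ≤ 1, so result = 1
  ~P: Gödel ¬ of 0 = 1 (operand is 0)
  ~~P: Gödel ¬ of 1 = 0 (operand ≠ 0)
  ((Q -> ~P) -> ~~P): 1 > 0, so result = 0
  ~((Q -> ~P) -> ~~P): Gödel ¬ of 0 = 1 (operand is 0)
  ((Q /\ ~P) /\ ~((Q -> ~P) -> ~~P)) = min(0, 1) = 0
Checking all 9 assignments confirms none give a value below 0.00.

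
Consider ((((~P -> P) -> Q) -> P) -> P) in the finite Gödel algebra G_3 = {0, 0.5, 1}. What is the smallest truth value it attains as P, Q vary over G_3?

The minimum is attained at P = 0.5, Q = 0:
  ~P: Gödel ¬ of 0.5 = 0 (operand ≠ 0)
  (~P -> P): 0 ≤ 0.5, so result = 1
  ((~P -> P) -> Q): 1 > 0, so result = 0
  (((~P -> P) -> Q) -> P): 0 ≤ 0.5, so result = 1
  ((((~P -> P) -> Q) -> P) -> P): 1 > 0.5, so result = 0.5
Checking all 9 assignments confirms none give a value below 0.50.

0.50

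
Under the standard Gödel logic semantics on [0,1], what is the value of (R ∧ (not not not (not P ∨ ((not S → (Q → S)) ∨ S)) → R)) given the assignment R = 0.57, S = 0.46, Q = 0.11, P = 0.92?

not P: Gödel ¬ of 0.92 = 0 (operand ≠ 0)
not S: Gödel ¬ of 0.46 = 0 (operand ≠ 0)
(Q → S): 0.11 ≤ 0.46, so result = 1
(not S → (Q → S)): 0 ≤ 1, so result = 1
((not S → (Q → S)) ∨ S) = max(1, 0.46) = 1
(not P ∨ ((not S → (Q → S)) ∨ S)) = max(0, 1) = 1
not (not P ∨ ((not S → (Q → S)) ∨ S)): Gödel ¬ of 1 = 0 (operand ≠ 0)
not not (not P ∨ ((not S → (Q → S)) ∨ S)): Gödel ¬ of 0 = 1 (operand is 0)
not not not (not P ∨ ((not S → (Q → S)) ∨ S)): Gödel ¬ of 1 = 0 (operand ≠ 0)
(not not not (not P ∨ ((not S → (Q → S)) ∨ S)) → R): 0 ≤ 0.57, so result = 1
(R ∧ (not not not (not P ∨ ((not S → (Q → S)) ∨ S)) → R)) = min(0.57, 1) = 0.57

0.57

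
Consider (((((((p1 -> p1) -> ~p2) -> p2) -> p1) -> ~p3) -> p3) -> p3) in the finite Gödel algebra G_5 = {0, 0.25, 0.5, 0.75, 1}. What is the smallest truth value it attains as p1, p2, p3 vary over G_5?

0.25

The minimum is attained at p1 = 0, p2 = 0, p3 = 0.25:
  (p1 -> p1): 0 ≤ 0, so result = 1
  ~p2: Gödel ¬ of 0 = 1 (operand is 0)
  ((p1 -> p1) -> ~p2): 1 ≤ 1, so result = 1
  (((p1 -> p1) -> ~p2) -> p2): 1 > 0, so result = 0
  ((((p1 -> p1) -> ~p2) -> p2) -> p1): 0 ≤ 0, so result = 1
  ~p3: Gödel ¬ of 0.25 = 0 (operand ≠ 0)
  (((((p1 -> p1) -> ~p2) -> p2) -> p1) -> ~p3): 1 > 0, so result = 0
  ((((((p1 -> p1) -> ~p2) -> p2) -> p1) -> ~p3) -> p3): 0 ≤ 0.25, so result = 1
  (((((((p1 -> p1) -> ~p2) -> p2) -> p1) -> ~p3) -> p3) -> p3): 1 > 0.25, so result = 0.25
Checking all 125 assignments confirms none give a value below 0.25.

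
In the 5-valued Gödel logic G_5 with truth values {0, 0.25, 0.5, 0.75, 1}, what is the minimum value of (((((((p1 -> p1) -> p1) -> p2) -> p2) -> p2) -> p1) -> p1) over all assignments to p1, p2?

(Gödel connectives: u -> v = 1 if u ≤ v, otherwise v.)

The minimum is attained at p1 = 0.25, p2 = 0:
  (p1 -> p1): 0.25 ≤ 0.25, so result = 1
  ((p1 -> p1) -> p1): 1 > 0.25, so result = 0.25
  (((p1 -> p1) -> p1) -> p2): 0.25 > 0, so result = 0
  ((((p1 -> p1) -> p1) -> p2) -> p2): 0 ≤ 0, so result = 1
  (((((p1 -> p1) -> p1) -> p2) -> p2) -> p2): 1 > 0, so result = 0
  ((((((p1 -> p1) -> p1) -> p2) -> p2) -> p2) -> p1): 0 ≤ 0.25, so result = 1
  (((((((p1 -> p1) -> p1) -> p2) -> p2) -> p2) -> p1) -> p1): 1 > 0.25, so result = 0.25
Checking all 25 assignments confirms none give a value below 0.25.

0.25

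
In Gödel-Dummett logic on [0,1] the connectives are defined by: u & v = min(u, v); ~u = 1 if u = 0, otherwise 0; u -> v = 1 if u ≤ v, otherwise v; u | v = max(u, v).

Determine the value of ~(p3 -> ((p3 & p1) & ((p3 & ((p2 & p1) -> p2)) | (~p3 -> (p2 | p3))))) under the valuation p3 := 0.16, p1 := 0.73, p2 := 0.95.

(p3 & p1) = min(0.16, 0.73) = 0.16
(p2 & p1) = min(0.95, 0.73) = 0.73
((p2 & p1) -> p2): 0.73 ≤ 0.95, so result = 1
(p3 & ((p2 & p1) -> p2)) = min(0.16, 1) = 0.16
~p3: Gödel ¬ of 0.16 = 0 (operand ≠ 0)
(p2 | p3) = max(0.95, 0.16) = 0.95
(~p3 -> (p2 | p3)): 0 ≤ 0.95, so result = 1
((p3 & ((p2 & p1) -> p2)) | (~p3 -> (p2 | p3))) = max(0.16, 1) = 1
((p3 & p1) & ((p3 & ((p2 & p1) -> p2)) | (~p3 -> (p2 | p3)))) = min(0.16, 1) = 0.16
(p3 -> ((p3 & p1) & ((p3 & ((p2 & p1) -> p2)) | (~p3 -> (p2 | p3))))): 0.16 ≤ 0.16, so result = 1
~(p3 -> ((p3 & p1) & ((p3 & ((p2 & p1) -> p2)) | (~p3 -> (p2 | p3))))): Gödel ¬ of 1 = 0 (operand ≠ 0)

0.00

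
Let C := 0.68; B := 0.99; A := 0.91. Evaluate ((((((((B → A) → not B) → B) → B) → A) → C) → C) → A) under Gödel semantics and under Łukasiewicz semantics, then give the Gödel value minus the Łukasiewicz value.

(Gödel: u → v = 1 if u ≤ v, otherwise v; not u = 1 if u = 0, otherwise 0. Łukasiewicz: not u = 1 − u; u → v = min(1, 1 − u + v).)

Gödel evaluation:
  (B → A): 0.99 > 0.91, so result = 0.91
  not B: Gödel ¬ of 0.99 = 0 (operand ≠ 0)
  ((B → A) → not B): 0.91 > 0, so result = 0
  (((B → A) → not B) → B): 0 ≤ 0.99, so result = 1
  ((((B → A) → not B) → B) → B): 1 > 0.99, so result = 0.99
  (((((B → A) → not B) → B) → B) → A): 0.99 > 0.91, so result = 0.91
  ((((((B → A) → not B) → B) → B) → A) → C): 0.91 > 0.68, so result = 0.68
  (((((((B → A) → not B) → B) → B) → A) → C) → C): 0.68 ≤ 0.68, so result = 1
  ((((((((B → A) → not B) → B) → B) → A) → C) → C) → A): 1 > 0.91, so result = 0.91
  Gödel value = 0.91
Łukasiewicz evaluation:
  (B → A): min(1, 1 − 0.99 + 0.91) = 0.92
  not B: Łukasiewicz ¬ gives 1 − 0.99 = 0.01
  ((B → A) → not B): min(1, 1 − 0.92 + 0.01) = 0.09
  (((B → A) → not B) → B): min(1, 1 − 0.09 + 0.99) = 1
  ((((B → A) → not B) → B) → B): min(1, 1 − 1 + 0.99) = 0.99
  (((((B → A) → not B) → B) → B) → A): min(1, 1 − 0.99 + 0.91) = 0.92
  ((((((B → A) → not B) → B) → B) → A) → C): min(1, 1 − 0.92 + 0.68) = 0.76
  (((((((B → A) → not B) → B) → B) → A) → C) → C): min(1, 1 − 0.76 + 0.68) = 0.92
  ((((((((B → A) → not B) → B) → B) → A) → C) → C) → A): min(1, 1 − 0.92 + 0.91) = 0.99
  Łukasiewicz value = 0.99
Difference: 0.91 − 0.99 = -0.08

-0.08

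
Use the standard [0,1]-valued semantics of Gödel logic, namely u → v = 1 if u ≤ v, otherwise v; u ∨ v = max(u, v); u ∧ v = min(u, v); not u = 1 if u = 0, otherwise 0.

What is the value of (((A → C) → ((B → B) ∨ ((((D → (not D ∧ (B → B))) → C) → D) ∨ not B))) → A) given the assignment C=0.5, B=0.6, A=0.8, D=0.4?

0.80

(A → C): 0.8 > 0.5, so result = 0.5
(B → B): 0.6 ≤ 0.6, so result = 1
not D: Gödel ¬ of 0.4 = 0 (operand ≠ 0)
(B → B): 0.6 ≤ 0.6, so result = 1
(not D ∧ (B → B)) = min(0, 1) = 0
(D → (not D ∧ (B → B))): 0.4 > 0, so result = 0
((D → (not D ∧ (B → B))) → C): 0 ≤ 0.5, so result = 1
(((D → (not D ∧ (B → B))) → C) → D): 1 > 0.4, so result = 0.4
not B: Gödel ¬ of 0.6 = 0 (operand ≠ 0)
((((D → (not D ∧ (B → B))) → C) → D) ∨ not B) = max(0.4, 0) = 0.4
((B → B) ∨ ((((D → (not D ∧ (B → B))) → C) → D) ∨ not B)) = max(1, 0.4) = 1
((A → C) → ((B → B) ∨ ((((D → (not D ∧ (B → B))) → C) → D) ∨ not B))): 0.5 ≤ 1, so result = 1
(((A → C) → ((B → B) ∨ ((((D → (not D ∧ (B → B))) → C) → D) ∨ not B))) → A): 1 > 0.8, so result = 0.8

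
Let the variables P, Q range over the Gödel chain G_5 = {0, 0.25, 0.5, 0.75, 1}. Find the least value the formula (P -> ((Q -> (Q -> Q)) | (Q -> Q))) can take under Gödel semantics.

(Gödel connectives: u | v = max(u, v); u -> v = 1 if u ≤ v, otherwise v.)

1.00

Every assignment gives 1. For instance at P = 0, Q = 0:
  (Q -> Q): 0 ≤ 0, so result = 1
  (Q -> (Q -> Q)): 0 ≤ 1, so result = 1
  (Q -> Q): 0 ≤ 0, so result = 1
  ((Q -> (Q -> Q)) | (Q -> Q)) = max(1, 1) = 1
  (P -> ((Q -> (Q -> Q)) | (Q -> Q))): 0 ≤ 1, so result = 1
All 25 assignments give value 1 — the formula is a G_5-tautology.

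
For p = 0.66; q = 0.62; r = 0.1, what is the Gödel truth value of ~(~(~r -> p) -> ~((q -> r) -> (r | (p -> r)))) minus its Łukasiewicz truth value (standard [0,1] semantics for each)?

-0.20

Gödel evaluation:
  ~r: Gödel ¬ of 0.1 = 0 (operand ≠ 0)
  (~r -> p): 0 ≤ 0.66, so result = 1
  ~(~r -> p): Gödel ¬ of 1 = 0 (operand ≠ 0)
  (q -> r): 0.62 > 0.1, so result = 0.1
  (p -> r): 0.66 > 0.1, so result = 0.1
  (r | (p -> r)) = max(0.1, 0.1) = 0.1
  ((q -> r) -> (r | (p -> r))): 0.1 ≤ 0.1, so result = 1
  ~((q -> r) -> (r | (p -> r))): Gödel ¬ of 1 = 0 (operand ≠ 0)
  (~(~r -> p) -> ~((q -> r) -> (r | (p -> r)))): 0 ≤ 0, so result = 1
  ~(~(~r -> p) -> ~((q -> r) -> (r | (p -> r)))): Gödel ¬ of 1 = 0 (operand ≠ 0)
  Gödel value = 0
Łukasiewicz evaluation:
  ~r: Łukasiewicz ¬ gives 1 − 0.1 = 0.9
  (~r -> p): min(1, 1 − 0.9 + 0.66) = 0.76
  ~(~r -> p): Łukasiewicz ¬ gives 1 − 0.76 = 0.24
  (q -> r): min(1, 1 − 0.62 + 0.1) = 0.48
  (p -> r): min(1, 1 − 0.66 + 0.1) = 0.44
  (r | (p -> r)) = max(0.1, 0.44) = 0.44
  ((q -> r) -> (r | (p -> r))): min(1, 1 − 0.48 + 0.44) = 0.96
  ~((q -> r) -> (r | (p -> r))): Łukasiewicz ¬ gives 1 − 0.96 = 0.04
  (~(~r -> p) -> ~((q -> r) -> (r | (p -> r)))): min(1, 1 − 0.24 + 0.04) = 0.8
  ~(~(~r -> p) -> ~((q -> r) -> (r | (p -> r)))): Łukasiewicz ¬ gives 1 − 0.8 = 0.2
  Łukasiewicz value = 0.2
Difference: 0 − 0.2 = -0.20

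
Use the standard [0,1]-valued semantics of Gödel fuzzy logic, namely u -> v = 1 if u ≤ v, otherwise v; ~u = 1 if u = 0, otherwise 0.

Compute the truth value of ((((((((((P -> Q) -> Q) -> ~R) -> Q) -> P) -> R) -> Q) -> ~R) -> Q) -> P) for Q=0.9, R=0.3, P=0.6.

(P -> Q): 0.6 ≤ 0.9, so result = 1
((P -> Q) -> Q): 1 > 0.9, so result = 0.9
~R: Gödel ¬ of 0.3 = 0 (operand ≠ 0)
(((P -> Q) -> Q) -> ~R): 0.9 > 0, so result = 0
((((P -> Q) -> Q) -> ~R) -> Q): 0 ≤ 0.9, so result = 1
(((((P -> Q) -> Q) -> ~R) -> Q) -> P): 1 > 0.6, so result = 0.6
((((((P -> Q) -> Q) -> ~R) -> Q) -> P) -> R): 0.6 > 0.3, so result = 0.3
(((((((P -> Q) -> Q) -> ~R) -> Q) -> P) -> R) -> Q): 0.3 ≤ 0.9, so result = 1
~R: Gödel ¬ of 0.3 = 0 (operand ≠ 0)
((((((((P -> Q) -> Q) -> ~R) -> Q) -> P) -> R) -> Q) -> ~R): 1 > 0, so result = 0
(((((((((P -> Q) -> Q) -> ~R) -> Q) -> P) -> R) -> Q) -> ~R) -> Q): 0 ≤ 0.9, so result = 1
((((((((((P -> Q) -> Q) -> ~R) -> Q) -> P) -> R) -> Q) -> ~R) -> Q) -> P): 1 > 0.6, so result = 0.6

0.60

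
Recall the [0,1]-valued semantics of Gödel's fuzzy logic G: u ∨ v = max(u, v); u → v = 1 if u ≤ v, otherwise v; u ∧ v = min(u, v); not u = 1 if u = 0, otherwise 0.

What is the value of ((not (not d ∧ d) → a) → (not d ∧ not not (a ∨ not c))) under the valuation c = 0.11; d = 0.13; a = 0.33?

0.00

not d: Gödel ¬ of 0.13 = 0 (operand ≠ 0)
(not d ∧ d) = min(0, 0.13) = 0
not (not d ∧ d): Gödel ¬ of 0 = 1 (operand is 0)
(not (not d ∧ d) → a): 1 > 0.33, so result = 0.33
not d: Gödel ¬ of 0.13 = 0 (operand ≠ 0)
not c: Gödel ¬ of 0.11 = 0 (operand ≠ 0)
(a ∨ not c) = max(0.33, 0) = 0.33
not (a ∨ not c): Gödel ¬ of 0.33 = 0 (operand ≠ 0)
not not (a ∨ not c): Gödel ¬ of 0 = 1 (operand is 0)
(not d ∧ not not (a ∨ not c)) = min(0, 1) = 0
((not (not d ∧ d) → a) → (not d ∧ not not (a ∨ not c))): 0.33 > 0, so result = 0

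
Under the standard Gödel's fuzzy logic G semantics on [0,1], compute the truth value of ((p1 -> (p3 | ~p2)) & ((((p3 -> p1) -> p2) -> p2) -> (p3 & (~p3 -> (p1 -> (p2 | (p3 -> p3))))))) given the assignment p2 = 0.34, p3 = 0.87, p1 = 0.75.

~p2: Gödel ¬ of 0.34 = 0 (operand ≠ 0)
(p3 | ~p2) = max(0.87, 0) = 0.87
(p1 -> (p3 | ~p2)): 0.75 ≤ 0.87, so result = 1
(p3 -> p1): 0.87 > 0.75, so result = 0.75
((p3 -> p1) -> p2): 0.75 > 0.34, so result = 0.34
(((p3 -> p1) -> p2) -> p2): 0.34 ≤ 0.34, so result = 1
~p3: Gödel ¬ of 0.87 = 0 (operand ≠ 0)
(p3 -> p3): 0.87 ≤ 0.87, so result = 1
(p2 | (p3 -> p3)) = max(0.34, 1) = 1
(p1 -> (p2 | (p3 -> p3))): 0.75 ≤ 1, so result = 1
(~p3 -> (p1 -> (p2 | (p3 -> p3)))): 0 ≤ 1, so result = 1
(p3 & (~p3 -> (p1 -> (p2 | (p3 -> p3))))) = min(0.87, 1) = 0.87
((((p3 -> p1) -> p2) -> p2) -> (p3 & (~p3 -> (p1 -> (p2 | (p3 -> p3)))))): 1 > 0.87, so result = 0.87
((p1 -> (p3 | ~p2)) & ((((p3 -> p1) -> p2) -> p2) -> (p3 & (~p3 -> (p1 -> (p2 | (p3 -> p3))))))) = min(1, 0.87) = 0.87

0.87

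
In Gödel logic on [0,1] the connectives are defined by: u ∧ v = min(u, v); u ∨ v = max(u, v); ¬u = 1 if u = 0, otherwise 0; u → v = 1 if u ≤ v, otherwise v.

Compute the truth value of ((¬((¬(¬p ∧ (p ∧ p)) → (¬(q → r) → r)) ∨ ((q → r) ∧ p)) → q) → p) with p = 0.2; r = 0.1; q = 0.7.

0.20

¬p: Gödel ¬ of 0.2 = 0 (operand ≠ 0)
(p ∧ p) = min(0.2, 0.2) = 0.2
(¬p ∧ (p ∧ p)) = min(0, 0.2) = 0
¬(¬p ∧ (p ∧ p)): Gödel ¬ of 0 = 1 (operand is 0)
(q → r): 0.7 > 0.1, so result = 0.1
¬(q → r): Gödel ¬ of 0.1 = 0 (operand ≠ 0)
(¬(q → r) → r): 0 ≤ 0.1, so result = 1
(¬(¬p ∧ (p ∧ p)) → (¬(q → r) → r)): 1 ≤ 1, so result = 1
(q → r): 0.7 > 0.1, so result = 0.1
((q → r) ∧ p) = min(0.1, 0.2) = 0.1
((¬(¬p ∧ (p ∧ p)) → (¬(q → r) → r)) ∨ ((q → r) ∧ p)) = max(1, 0.1) = 1
¬((¬(¬p ∧ (p ∧ p)) → (¬(q → r) → r)) ∨ ((q → r) ∧ p)): Gödel ¬ of 1 = 0 (operand ≠ 0)
(¬((¬(¬p ∧ (p ∧ p)) → (¬(q → r) → r)) ∨ ((q → r) ∧ p)) → q): 0 ≤ 0.7, so result = 1
((¬((¬(¬p ∧ (p ∧ p)) → (¬(q → r) → r)) ∨ ((q → r) ∧ p)) → q) → p): 1 > 0.2, so result = 0.2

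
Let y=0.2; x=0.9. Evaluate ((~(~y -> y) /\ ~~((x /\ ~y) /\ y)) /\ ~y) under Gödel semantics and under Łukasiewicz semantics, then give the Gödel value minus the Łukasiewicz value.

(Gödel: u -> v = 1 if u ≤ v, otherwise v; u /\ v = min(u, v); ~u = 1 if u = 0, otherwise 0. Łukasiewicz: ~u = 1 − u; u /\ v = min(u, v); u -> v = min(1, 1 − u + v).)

-0.20

Gödel evaluation:
  ~y: Gödel ¬ of 0.2 = 0 (operand ≠ 0)
  (~y -> y): 0 ≤ 0.2, so result = 1
  ~(~y -> y): Gödel ¬ of 1 = 0 (operand ≠ 0)
  ~y: Gödel ¬ of 0.2 = 0 (operand ≠ 0)
  (x /\ ~y) = min(0.9, 0) = 0
  ((x /\ ~y) /\ y) = min(0, 0.2) = 0
  ~((x /\ ~y) /\ y): Gödel ¬ of 0 = 1 (operand is 0)
  ~~((x /\ ~y) /\ y): Gödel ¬ of 1 = 0 (operand ≠ 0)
  (~(~y -> y) /\ ~~((x /\ ~y) /\ y)) = min(0, 0) = 0
  ~y: Gödel ¬ of 0.2 = 0 (operand ≠ 0)
  ((~(~y -> y) /\ ~~((x /\ ~y) /\ y)) /\ ~y) = min(0, 0) = 0
  Gödel value = 0
Łukasiewicz evaluation:
  ~y: Łukasiewicz ¬ gives 1 − 0.2 = 0.8
  (~y -> y): min(1, 1 − 0.8 + 0.2) = 0.4
  ~(~y -> y): Łukasiewicz ¬ gives 1 − 0.4 = 0.6
  ~y: Łukasiewicz ¬ gives 1 − 0.2 = 0.8
  (x /\ ~y) = min(0.9, 0.8) = 0.8
  ((x /\ ~y) /\ y) = min(0.8, 0.2) = 0.2
  ~((x /\ ~y) /\ y): Łukasiewicz ¬ gives 1 − 0.2 = 0.8
  ~~((x /\ ~y) /\ y): Łukasiewicz ¬ gives 1 − 0.8 = 0.2
  (~(~y -> y) /\ ~~((x /\ ~y) /\ y)) = min(0.6, 0.2) = 0.2
  ~y: Łukasiewicz ¬ gives 1 − 0.2 = 0.8
  ((~(~y -> y) /\ ~~((x /\ ~y) /\ y)) /\ ~y) = min(0.2, 0.8) = 0.2
  Łukasiewicz value = 0.2
Difference: 0 − 0.2 = -0.20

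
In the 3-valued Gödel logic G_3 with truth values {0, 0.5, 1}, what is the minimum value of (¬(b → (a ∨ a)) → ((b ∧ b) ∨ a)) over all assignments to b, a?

The minimum is attained at b = 0.5, a = 0:
  (a ∨ a) = max(0, 0) = 0
  (b → (a ∨ a)): 0.5 > 0, so result = 0
  ¬(b → (a ∨ a)): Gödel ¬ of 0 = 1 (operand is 0)
  (b ∧ b) = min(0.5, 0.5) = 0.5
  ((b ∧ b) ∨ a) = max(0.5, 0) = 0.5
  (¬(b → (a ∨ a)) → ((b ∧ b) ∨ a)): 1 > 0.5, so result = 0.5
Checking all 9 assignments confirms none give a value below 0.50.

0.50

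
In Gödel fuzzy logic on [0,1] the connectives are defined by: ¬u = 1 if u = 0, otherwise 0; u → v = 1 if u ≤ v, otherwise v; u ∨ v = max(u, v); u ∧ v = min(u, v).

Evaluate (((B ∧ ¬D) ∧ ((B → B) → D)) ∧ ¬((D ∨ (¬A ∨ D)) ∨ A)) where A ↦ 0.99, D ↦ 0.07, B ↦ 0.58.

0.00

¬D: Gödel ¬ of 0.07 = 0 (operand ≠ 0)
(B ∧ ¬D) = min(0.58, 0) = 0
(B → B): 0.58 ≤ 0.58, so result = 1
((B → B) → D): 1 > 0.07, so result = 0.07
((B ∧ ¬D) ∧ ((B → B) → D)) = min(0, 0.07) = 0
¬A: Gödel ¬ of 0.99 = 0 (operand ≠ 0)
(¬A ∨ D) = max(0, 0.07) = 0.07
(D ∨ (¬A ∨ D)) = max(0.07, 0.07) = 0.07
((D ∨ (¬A ∨ D)) ∨ A) = max(0.07, 0.99) = 0.99
¬((D ∨ (¬A ∨ D)) ∨ A): Gödel ¬ of 0.99 = 0 (operand ≠ 0)
(((B ∧ ¬D) ∧ ((B → B) → D)) ∧ ¬((D ∨ (¬A ∨ D)) ∨ A)) = min(0, 0) = 0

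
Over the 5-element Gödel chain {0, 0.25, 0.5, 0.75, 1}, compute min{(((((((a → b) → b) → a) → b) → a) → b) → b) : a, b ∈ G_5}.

0.25

The minimum is attained at a = 0, b = 0.25:
  (a → b): 0 ≤ 0.25, so result = 1
  ((a → b) → b): 1 > 0.25, so result = 0.25
  (((a → b) → b) → a): 0.25 > 0, so result = 0
  ((((a → b) → b) → a) → b): 0 ≤ 0.25, so result = 1
  (((((a → b) → b) → a) → b) → a): 1 > 0, so result = 0
  ((((((a → b) → b) → a) → b) → a) → b): 0 ≤ 0.25, so result = 1
  (((((((a → b) → b) → a) → b) → a) → b) → b): 1 > 0.25, so result = 0.25
Checking all 25 assignments confirms none give a value below 0.25.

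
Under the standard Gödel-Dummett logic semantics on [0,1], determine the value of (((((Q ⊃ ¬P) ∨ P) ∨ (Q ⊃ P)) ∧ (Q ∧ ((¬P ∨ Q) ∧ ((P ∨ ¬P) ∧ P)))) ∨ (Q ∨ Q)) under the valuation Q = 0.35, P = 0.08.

¬P: Gödel ¬ of 0.08 = 0 (operand ≠ 0)
(Q ⊃ ¬P): 0.35 > 0, so result = 0
((Q ⊃ ¬P) ∨ P) = max(0, 0.08) = 0.08
(Q ⊃ P): 0.35 > 0.08, so result = 0.08
(((Q ⊃ ¬P) ∨ P) ∨ (Q ⊃ P)) = max(0.08, 0.08) = 0.08
¬P: Gödel ¬ of 0.08 = 0 (operand ≠ 0)
(¬P ∨ Q) = max(0, 0.35) = 0.35
¬P: Gödel ¬ of 0.08 = 0 (operand ≠ 0)
(P ∨ ¬P) = max(0.08, 0) = 0.08
((P ∨ ¬P) ∧ P) = min(0.08, 0.08) = 0.08
((¬P ∨ Q) ∧ ((P ∨ ¬P) ∧ P)) = min(0.35, 0.08) = 0.08
(Q ∧ ((¬P ∨ Q) ∧ ((P ∨ ¬P) ∧ P))) = min(0.35, 0.08) = 0.08
((((Q ⊃ ¬P) ∨ P) ∨ (Q ⊃ P)) ∧ (Q ∧ ((¬P ∨ Q) ∧ ((P ∨ ¬P) ∧ P)))) = min(0.08, 0.08) = 0.08
(Q ∨ Q) = max(0.35, 0.35) = 0.35
(((((Q ⊃ ¬P) ∨ P) ∨ (Q ⊃ P)) ∧ (Q ∧ ((¬P ∨ Q) ∧ ((P ∨ ¬P) ∧ P)))) ∨ (Q ∨ Q)) = max(0.08, 0.35) = 0.35

0.35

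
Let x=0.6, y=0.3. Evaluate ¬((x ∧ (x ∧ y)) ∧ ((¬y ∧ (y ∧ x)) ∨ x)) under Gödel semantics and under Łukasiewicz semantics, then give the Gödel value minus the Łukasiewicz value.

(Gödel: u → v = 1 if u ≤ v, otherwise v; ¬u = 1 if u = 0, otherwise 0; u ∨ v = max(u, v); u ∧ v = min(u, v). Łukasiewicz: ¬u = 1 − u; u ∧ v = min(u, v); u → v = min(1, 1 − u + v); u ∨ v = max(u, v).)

Gödel evaluation:
  (x ∧ y) = min(0.6, 0.3) = 0.3
  (x ∧ (x ∧ y)) = min(0.6, 0.3) = 0.3
  ¬y: Gödel ¬ of 0.3 = 0 (operand ≠ 0)
  (y ∧ x) = min(0.3, 0.6) = 0.3
  (¬y ∧ (y ∧ x)) = min(0, 0.3) = 0
  ((¬y ∧ (y ∧ x)) ∨ x) = max(0, 0.6) = 0.6
  ((x ∧ (x ∧ y)) ∧ ((¬y ∧ (y ∧ x)) ∨ x)) = min(0.3, 0.6) = 0.3
  ¬((x ∧ (x ∧ y)) ∧ ((¬y ∧ (y ∧ x)) ∨ x)): Gödel ¬ of 0.3 = 0 (operand ≠ 0)
  Gödel value = 0
Łukasiewicz evaluation:
  (x ∧ y) = min(0.6, 0.3) = 0.3
  (x ∧ (x ∧ y)) = min(0.6, 0.3) = 0.3
  ¬y: Łukasiewicz ¬ gives 1 − 0.3 = 0.7
  (y ∧ x) = min(0.3, 0.6) = 0.3
  (¬y ∧ (y ∧ x)) = min(0.7, 0.3) = 0.3
  ((¬y ∧ (y ∧ x)) ∨ x) = max(0.3, 0.6) = 0.6
  ((x ∧ (x ∧ y)) ∧ ((¬y ∧ (y ∧ x)) ∨ x)) = min(0.3, 0.6) = 0.3
  ¬((x ∧ (x ∧ y)) ∧ ((¬y ∧ (y ∧ x)) ∨ x)): Łukasiewicz ¬ gives 1 − 0.3 = 0.7
  Łukasiewicz value = 0.7
Difference: 0 − 0.7 = -0.70

-0.70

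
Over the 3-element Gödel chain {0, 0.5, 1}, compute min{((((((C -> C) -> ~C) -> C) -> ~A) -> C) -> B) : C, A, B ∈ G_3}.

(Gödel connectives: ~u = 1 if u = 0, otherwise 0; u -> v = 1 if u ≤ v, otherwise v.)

The minimum is attained at C = 0.5, A = 0, B = 0:
  (C -> C): 0.5 ≤ 0.5, so result = 1
  ~C: Gödel ¬ of 0.5 = 0 (operand ≠ 0)
  ((C -> C) -> ~C): 1 > 0, so result = 0
  (((C -> C) -> ~C) -> C): 0 ≤ 0.5, so result = 1
  ~A: Gödel ¬ of 0 = 1 (operand is 0)
  ((((C -> C) -> ~C) -> C) -> ~A): 1 ≤ 1, so result = 1
  (((((C -> C) -> ~C) -> C) -> ~A) -> C): 1 > 0.5, so result = 0.5
  ((((((C -> C) -> ~C) -> C) -> ~A) -> C) -> B): 0.5 > 0, so result = 0
Checking all 27 assignments confirms none give a value below 0.00.

0.00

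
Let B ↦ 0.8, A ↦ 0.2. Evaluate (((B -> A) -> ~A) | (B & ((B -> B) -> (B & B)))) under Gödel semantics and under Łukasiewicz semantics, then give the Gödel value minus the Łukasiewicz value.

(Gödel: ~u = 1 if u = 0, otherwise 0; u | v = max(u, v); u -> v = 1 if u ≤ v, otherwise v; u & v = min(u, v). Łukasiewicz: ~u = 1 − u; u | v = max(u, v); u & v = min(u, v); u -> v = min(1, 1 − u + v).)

Gödel evaluation:
  (B -> A): 0.8 > 0.2, so result = 0.2
  ~A: Gödel ¬ of 0.2 = 0 (operand ≠ 0)
  ((B -> A) -> ~A): 0.2 > 0, so result = 0
  (B -> B): 0.8 ≤ 0.8, so result = 1
  (B & B) = min(0.8, 0.8) = 0.8
  ((B -> B) -> (B & B)): 1 > 0.8, so result = 0.8
  (B & ((B -> B) -> (B & B))) = min(0.8, 0.8) = 0.8
  (((B -> A) -> ~A) | (B & ((B -> B) -> (B & B)))) = max(0, 0.8) = 0.8
  Gödel value = 0.8
Łukasiewicz evaluation:
  (B -> A): min(1, 1 − 0.8 + 0.2) = 0.4
  ~A: Łukasiewicz ¬ gives 1 − 0.2 = 0.8
  ((B -> A) -> ~A): min(1, 1 − 0.4 + 0.8) = 1
  (B -> B): min(1, 1 − 0.8 + 0.8) = 1
  (B & B) = min(0.8, 0.8) = 0.8
  ((B -> B) -> (B & B)): min(1, 1 − 1 + 0.8) = 0.8
  (B & ((B -> B) -> (B & B))) = min(0.8, 0.8) = 0.8
  (((B -> A) -> ~A) | (B & ((B -> B) -> (B & B)))) = max(1, 0.8) = 1
  Łukasiewicz value = 1
Difference: 0.8 − 1 = -0.20

-0.20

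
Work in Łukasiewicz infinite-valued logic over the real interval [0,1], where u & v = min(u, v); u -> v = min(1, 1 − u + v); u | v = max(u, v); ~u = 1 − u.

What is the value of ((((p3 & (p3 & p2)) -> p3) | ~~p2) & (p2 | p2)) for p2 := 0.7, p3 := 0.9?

0.70

(p3 & p2) = min(0.9, 0.7) = 0.7
(p3 & (p3 & p2)) = min(0.9, 0.7) = 0.7
((p3 & (p3 & p2)) -> p3): min(1, 1 − 0.7 + 0.9) = 1
~p2: Łukasiewicz ¬ gives 1 − 0.7 = 0.3
~~p2: Łukasiewicz ¬ gives 1 − 0.3 = 0.7
(((p3 & (p3 & p2)) -> p3) | ~~p2) = max(1, 0.7) = 1
(p2 | p2) = max(0.7, 0.7) = 0.7
((((p3 & (p3 & p2)) -> p3) | ~~p2) & (p2 | p2)) = min(1, 0.7) = 0.7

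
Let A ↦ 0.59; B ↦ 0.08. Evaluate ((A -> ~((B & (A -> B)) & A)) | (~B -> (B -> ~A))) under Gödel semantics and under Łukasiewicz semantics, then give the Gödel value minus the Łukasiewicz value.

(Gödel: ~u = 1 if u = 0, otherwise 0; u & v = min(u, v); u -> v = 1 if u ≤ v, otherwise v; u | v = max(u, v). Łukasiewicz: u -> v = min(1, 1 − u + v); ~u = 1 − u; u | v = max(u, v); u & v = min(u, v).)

0.00

Gödel evaluation:
  (A -> B): 0.59 > 0.08, so result = 0.08
  (B & (A -> B)) = min(0.08, 0.08) = 0.08
  ((B & (A -> B)) & A) = min(0.08, 0.59) = 0.08
  ~((B & (A -> B)) & A): Gödel ¬ of 0.08 = 0 (operand ≠ 0)
  (A -> ~((B & (A -> B)) & A)): 0.59 > 0, so result = 0
  ~B: Gödel ¬ of 0.08 = 0 (operand ≠ 0)
  ~A: Gödel ¬ of 0.59 = 0 (operand ≠ 0)
  (B -> ~A): 0.08 > 0, so result = 0
  (~B -> (B -> ~A)): 0 ≤ 0, so result = 1
  ((A -> ~((B & (A -> B)) & A)) | (~B -> (B -> ~A))) = max(0, 1) = 1
  Gödel value = 1
Łukasiewicz evaluation:
  (A -> B): min(1, 1 − 0.59 + 0.08) = 0.49
  (B & (A -> B)) = min(0.08, 0.49) = 0.08
  ((B & (A -> B)) & A) = min(0.08, 0.59) = 0.08
  ~((B & (A -> B)) & A): Łukasiewicz ¬ gives 1 − 0.08 = 0.92
  (A -> ~((B & (A -> B)) & A)): min(1, 1 − 0.59 + 0.92) = 1
  ~B: Łukasiewicz ¬ gives 1 − 0.08 = 0.92
  ~A: Łukasiewicz ¬ gives 1 − 0.59 = 0.41
  (B -> ~A): min(1, 1 − 0.08 + 0.41) = 1
  (~B -> (B -> ~A)): min(1, 1 − 0.92 + 1) = 1
  ((A -> ~((B & (A -> B)) & A)) | (~B -> (B -> ~A))) = max(1, 1) = 1
  Łukasiewicz value = 1
Difference: 1 − 1 = 0.00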